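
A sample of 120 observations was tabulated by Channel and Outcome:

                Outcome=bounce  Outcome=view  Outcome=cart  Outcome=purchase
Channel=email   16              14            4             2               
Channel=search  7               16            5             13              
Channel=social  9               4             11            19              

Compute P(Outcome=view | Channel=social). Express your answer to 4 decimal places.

0.0930

Total with Channel=social: 9 + 4 + 11 + 19 = 43.
P(Outcome=view | Channel=social) = 4/43 = 0.0930.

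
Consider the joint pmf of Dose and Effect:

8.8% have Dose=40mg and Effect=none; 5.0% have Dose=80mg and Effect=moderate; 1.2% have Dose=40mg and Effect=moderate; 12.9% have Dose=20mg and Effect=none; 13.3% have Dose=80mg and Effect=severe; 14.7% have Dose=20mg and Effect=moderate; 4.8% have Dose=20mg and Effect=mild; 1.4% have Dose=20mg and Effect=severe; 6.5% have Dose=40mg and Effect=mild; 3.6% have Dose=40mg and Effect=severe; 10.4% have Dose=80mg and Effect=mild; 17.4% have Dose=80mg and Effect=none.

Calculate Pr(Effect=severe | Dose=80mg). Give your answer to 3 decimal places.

P(Dose=80mg) = 0.174 + 0.104 + 0.050 + 0.133 = 0.461.
P(Effect=severe | Dose=80mg) = 0.133/0.461 = 0.289.

0.289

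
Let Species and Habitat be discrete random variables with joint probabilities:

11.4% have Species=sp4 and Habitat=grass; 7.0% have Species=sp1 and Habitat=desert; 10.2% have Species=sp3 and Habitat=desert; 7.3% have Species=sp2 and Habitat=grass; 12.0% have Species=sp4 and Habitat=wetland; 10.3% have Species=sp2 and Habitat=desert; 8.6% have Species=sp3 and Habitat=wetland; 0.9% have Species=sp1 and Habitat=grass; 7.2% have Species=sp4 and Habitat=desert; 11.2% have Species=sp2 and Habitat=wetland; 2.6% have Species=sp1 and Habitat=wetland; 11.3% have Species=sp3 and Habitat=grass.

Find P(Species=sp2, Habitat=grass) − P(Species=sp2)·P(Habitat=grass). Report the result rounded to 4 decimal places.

-0.0160

P(Species=sp2) = 0.073 + 0.112 + 0.103 = 0.288.
P(Habitat=grass) = 0.009 + 0.073 + 0.113 + 0.114 = 0.309.
P(Species=sp2, Habitat=grass) − P(Species=sp2)P(Habitat=grass) = 0.073 − 0.288×0.309 = -0.0160.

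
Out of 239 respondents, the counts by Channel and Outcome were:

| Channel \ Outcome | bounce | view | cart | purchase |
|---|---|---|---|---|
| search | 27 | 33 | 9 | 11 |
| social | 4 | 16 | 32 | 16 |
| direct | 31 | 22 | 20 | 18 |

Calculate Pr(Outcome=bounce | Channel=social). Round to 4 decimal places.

Total with Channel=social: 4 + 16 + 32 + 16 = 68.
P(Outcome=bounce | Channel=social) = 4/68 = 0.0588.

0.0588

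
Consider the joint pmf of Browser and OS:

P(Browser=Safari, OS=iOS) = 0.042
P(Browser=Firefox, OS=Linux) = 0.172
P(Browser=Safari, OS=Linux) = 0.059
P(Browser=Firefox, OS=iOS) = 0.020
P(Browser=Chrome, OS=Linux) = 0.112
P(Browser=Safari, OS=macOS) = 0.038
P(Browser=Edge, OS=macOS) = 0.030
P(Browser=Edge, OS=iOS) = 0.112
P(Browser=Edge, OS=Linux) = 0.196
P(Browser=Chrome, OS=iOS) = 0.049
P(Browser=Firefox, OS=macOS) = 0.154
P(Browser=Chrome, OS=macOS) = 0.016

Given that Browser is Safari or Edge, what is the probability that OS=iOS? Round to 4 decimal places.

0.3229

P(Browser=Safari) = 0.038 + 0.059 + 0.042 = 0.139.
P(Browser=Edge) = 0.030 + 0.196 + 0.112 = 0.338.
P(Browser ∈ {Safari, Edge}) = 0.139 + 0.338 = 0.477; P(OS=iOS, Browser ∈ {Safari, Edge}) = 0.042 + 0.112 = 0.154.
P(OS=iOS | Browser ∈ {Safari, Edge}) = 0.154/0.477 = 0.3229.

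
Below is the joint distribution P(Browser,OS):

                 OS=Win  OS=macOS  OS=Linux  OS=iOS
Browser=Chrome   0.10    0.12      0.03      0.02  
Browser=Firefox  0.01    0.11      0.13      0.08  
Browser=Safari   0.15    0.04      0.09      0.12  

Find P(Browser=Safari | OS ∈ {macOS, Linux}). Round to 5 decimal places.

P(OS=macOS) = 0.12 + 0.11 + 0.04 = 0.27.
P(OS=Linux) = 0.03 + 0.13 + 0.09 = 0.25.
P(OS ∈ {macOS, Linux}) = 0.27 + 0.25 = 0.52; P(Browser=Safari, OS ∈ {macOS, Linux}) = 0.04 + 0.09 = 0.13.
P(Browser=Safari | OS ∈ {macOS, Linux}) = 0.13/0.52 = 0.25000.

0.25000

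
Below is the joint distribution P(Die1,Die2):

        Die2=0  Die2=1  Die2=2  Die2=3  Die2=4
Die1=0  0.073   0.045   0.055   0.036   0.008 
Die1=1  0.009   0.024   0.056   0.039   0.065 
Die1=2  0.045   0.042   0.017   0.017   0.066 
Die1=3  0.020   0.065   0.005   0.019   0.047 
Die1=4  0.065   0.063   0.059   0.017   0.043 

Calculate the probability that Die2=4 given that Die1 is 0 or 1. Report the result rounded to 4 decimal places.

0.1780

P(Die1=0) = 0.073 + 0.045 + 0.055 + 0.036 + 0.008 = 0.217.
P(Die1=1) = 0.009 + 0.024 + 0.056 + 0.039 + 0.065 = 0.193.
P(Die1 ∈ {0, 1}) = 0.217 + 0.193 = 0.410; P(Die2=4, Die1 ∈ {0, 1}) = 0.008 + 0.065 = 0.073.
P(Die2=4 | Die1 ∈ {0, 1}) = 0.073/0.410 = 0.1780.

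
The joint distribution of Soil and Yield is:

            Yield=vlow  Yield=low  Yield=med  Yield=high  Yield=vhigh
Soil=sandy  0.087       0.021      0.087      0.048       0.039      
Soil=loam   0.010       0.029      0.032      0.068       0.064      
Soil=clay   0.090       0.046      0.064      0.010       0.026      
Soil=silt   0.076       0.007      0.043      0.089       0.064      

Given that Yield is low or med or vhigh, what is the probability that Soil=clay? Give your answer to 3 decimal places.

0.261

P(Yield=low) = 0.021 + 0.029 + 0.046 + 0.007 = 0.103.
P(Yield=med) = 0.087 + 0.032 + 0.064 + 0.043 = 0.226.
P(Yield=vhigh) = 0.039 + 0.064 + 0.026 + 0.064 = 0.193.
P(Yield ∈ {low, med, vhigh}) = 0.103 + 0.226 + 0.193 = 0.522; P(Soil=clay, Yield ∈ {low, med, vhigh}) = 0.046 + 0.064 + 0.026 = 0.136.
P(Soil=clay | Yield ∈ {low, med, vhigh}) = 0.136/0.522 = 0.261.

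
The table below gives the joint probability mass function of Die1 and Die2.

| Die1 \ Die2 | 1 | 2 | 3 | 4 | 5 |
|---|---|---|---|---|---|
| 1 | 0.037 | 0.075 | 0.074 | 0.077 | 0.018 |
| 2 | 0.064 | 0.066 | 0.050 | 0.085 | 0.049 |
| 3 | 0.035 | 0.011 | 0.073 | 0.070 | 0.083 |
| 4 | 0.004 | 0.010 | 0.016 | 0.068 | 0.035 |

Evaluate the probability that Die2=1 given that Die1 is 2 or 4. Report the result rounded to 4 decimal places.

0.1521

P(Die1=2) = 0.064 + 0.066 + 0.050 + 0.085 + 0.049 = 0.314.
P(Die1=4) = 0.004 + 0.010 + 0.016 + 0.068 + 0.035 = 0.133.
P(Die1 ∈ {2, 4}) = 0.314 + 0.133 = 0.447; P(Die2=1, Die1 ∈ {2, 4}) = 0.064 + 0.004 = 0.068.
P(Die2=1 | Die1 ∈ {2, 4}) = 0.068/0.447 = 0.1521.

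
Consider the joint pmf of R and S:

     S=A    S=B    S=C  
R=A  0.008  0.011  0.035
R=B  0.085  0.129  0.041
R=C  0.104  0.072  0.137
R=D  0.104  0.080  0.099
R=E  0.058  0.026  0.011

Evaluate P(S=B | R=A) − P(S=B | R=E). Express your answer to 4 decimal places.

-0.0700

P(R=A) = 0.008 + 0.011 + 0.035 = 0.054; P(S=B | R=A) = 0.011/0.054 = 0.20370.
P(R=E) = 0.058 + 0.026 + 0.011 = 0.095; P(S=B | R=E) = 0.026/0.095 = 0.27368.
Difference = -0.0700.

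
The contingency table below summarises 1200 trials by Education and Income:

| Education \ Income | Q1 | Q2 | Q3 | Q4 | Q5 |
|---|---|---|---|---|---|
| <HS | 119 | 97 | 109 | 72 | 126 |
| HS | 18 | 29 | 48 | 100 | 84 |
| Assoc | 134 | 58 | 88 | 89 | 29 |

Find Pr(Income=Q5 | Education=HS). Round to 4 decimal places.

0.3011

Total with Education=HS: 18 + 29 + 48 + 100 + 84 = 279.
P(Income=Q5 | Education=HS) = 84/279 = 0.3011.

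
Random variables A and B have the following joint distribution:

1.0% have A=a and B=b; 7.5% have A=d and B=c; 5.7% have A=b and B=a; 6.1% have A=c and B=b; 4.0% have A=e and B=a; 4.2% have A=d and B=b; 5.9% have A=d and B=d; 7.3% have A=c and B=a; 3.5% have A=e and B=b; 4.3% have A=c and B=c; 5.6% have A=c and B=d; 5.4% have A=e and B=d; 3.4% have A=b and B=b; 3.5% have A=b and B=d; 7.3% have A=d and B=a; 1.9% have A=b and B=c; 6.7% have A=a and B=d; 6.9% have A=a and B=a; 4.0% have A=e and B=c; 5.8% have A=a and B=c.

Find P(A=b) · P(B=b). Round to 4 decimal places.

0.0264

P(A=b) = 0.057 + 0.034 + 0.019 + 0.035 = 0.145.
P(B=b) = 0.010 + 0.034 + 0.061 + 0.042 + 0.035 = 0.182.
Product: 0.145 × 0.182 = 0.0264.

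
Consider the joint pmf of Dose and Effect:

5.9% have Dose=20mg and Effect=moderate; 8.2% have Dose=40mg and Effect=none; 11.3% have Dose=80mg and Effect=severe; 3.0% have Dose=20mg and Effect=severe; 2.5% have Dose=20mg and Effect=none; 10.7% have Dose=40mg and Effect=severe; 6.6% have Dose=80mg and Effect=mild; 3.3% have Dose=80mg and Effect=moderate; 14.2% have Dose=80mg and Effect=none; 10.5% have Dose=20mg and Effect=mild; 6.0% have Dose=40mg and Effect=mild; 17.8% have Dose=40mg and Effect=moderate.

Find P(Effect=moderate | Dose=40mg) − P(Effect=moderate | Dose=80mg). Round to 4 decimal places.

0.3236

P(Dose=40mg) = 0.082 + 0.060 + 0.178 + 0.107 = 0.427; P(Effect=moderate | Dose=40mg) = 0.178/0.427 = 0.41686.
P(Dose=80mg) = 0.142 + 0.066 + 0.033 + 0.113 = 0.354; P(Effect=moderate | Dose=80mg) = 0.033/0.354 = 0.09322.
Difference = 0.3236.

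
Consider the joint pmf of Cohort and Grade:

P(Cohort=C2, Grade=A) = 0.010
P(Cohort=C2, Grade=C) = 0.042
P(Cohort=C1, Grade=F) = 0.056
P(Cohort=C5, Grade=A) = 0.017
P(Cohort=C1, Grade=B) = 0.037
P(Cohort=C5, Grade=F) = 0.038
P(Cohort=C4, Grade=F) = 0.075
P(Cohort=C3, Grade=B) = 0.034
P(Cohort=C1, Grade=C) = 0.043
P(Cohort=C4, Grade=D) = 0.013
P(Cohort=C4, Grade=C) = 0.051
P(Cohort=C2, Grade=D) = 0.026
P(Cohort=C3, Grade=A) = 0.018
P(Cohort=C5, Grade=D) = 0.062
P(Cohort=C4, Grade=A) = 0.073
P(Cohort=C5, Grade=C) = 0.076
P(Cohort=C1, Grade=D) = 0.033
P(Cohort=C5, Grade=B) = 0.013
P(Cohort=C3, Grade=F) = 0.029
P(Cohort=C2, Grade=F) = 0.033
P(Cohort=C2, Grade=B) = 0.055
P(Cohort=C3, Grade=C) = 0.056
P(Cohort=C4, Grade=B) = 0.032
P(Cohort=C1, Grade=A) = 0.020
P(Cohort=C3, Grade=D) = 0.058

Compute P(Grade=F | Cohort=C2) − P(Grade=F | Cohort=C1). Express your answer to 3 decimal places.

-0.098

P(Cohort=C2) = 0.010 + 0.055 + 0.042 + 0.026 + 0.033 = 0.166; P(Grade=F | Cohort=C2) = 0.033/0.166 = 0.1988.
P(Cohort=C1) = 0.020 + 0.037 + 0.043 + 0.033 + 0.056 = 0.189; P(Grade=F | Cohort=C1) = 0.056/0.189 = 0.2963.
Difference = -0.098.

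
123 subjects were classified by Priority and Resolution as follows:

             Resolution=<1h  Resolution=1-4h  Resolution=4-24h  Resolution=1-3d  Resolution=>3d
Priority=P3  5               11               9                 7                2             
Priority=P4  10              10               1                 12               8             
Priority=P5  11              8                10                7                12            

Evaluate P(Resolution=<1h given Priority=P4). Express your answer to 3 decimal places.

0.244

Total with Priority=P4: 10 + 10 + 1 + 12 + 8 = 41.
P(Resolution=<1h | Priority=P4) = 10/41 = 0.244.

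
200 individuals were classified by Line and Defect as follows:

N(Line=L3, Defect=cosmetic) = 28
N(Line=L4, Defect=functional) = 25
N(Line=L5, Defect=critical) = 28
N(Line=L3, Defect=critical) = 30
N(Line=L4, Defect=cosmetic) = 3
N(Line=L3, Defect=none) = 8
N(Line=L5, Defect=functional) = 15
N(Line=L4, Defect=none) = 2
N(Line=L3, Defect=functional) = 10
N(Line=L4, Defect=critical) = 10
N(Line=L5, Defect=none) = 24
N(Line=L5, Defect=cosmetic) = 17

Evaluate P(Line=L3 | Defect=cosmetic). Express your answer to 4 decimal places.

Total with Defect=cosmetic: 28 + 3 + 17 = 48.
P(Line=L3 | Defect=cosmetic) = 28/48 = 0.5833.

0.5833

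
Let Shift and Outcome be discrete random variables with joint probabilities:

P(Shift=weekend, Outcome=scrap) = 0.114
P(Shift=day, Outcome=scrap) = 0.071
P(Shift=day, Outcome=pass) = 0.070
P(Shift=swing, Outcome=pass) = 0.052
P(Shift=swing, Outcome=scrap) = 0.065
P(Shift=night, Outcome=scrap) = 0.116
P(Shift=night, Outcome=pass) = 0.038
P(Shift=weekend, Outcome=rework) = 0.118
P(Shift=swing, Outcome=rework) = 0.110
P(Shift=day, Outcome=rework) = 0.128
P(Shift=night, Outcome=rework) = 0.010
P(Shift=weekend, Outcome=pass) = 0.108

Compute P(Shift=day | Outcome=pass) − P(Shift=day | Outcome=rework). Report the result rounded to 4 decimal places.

-0.0885

P(Outcome=pass) = 0.070 + 0.052 + 0.038 + 0.108 = 0.268; P(Shift=day | Outcome=pass) = 0.070/0.268 = 0.26119.
P(Outcome=rework) = 0.128 + 0.110 + 0.010 + 0.118 = 0.366; P(Shift=day | Outcome=rework) = 0.128/0.366 = 0.34973.
Difference = -0.0885.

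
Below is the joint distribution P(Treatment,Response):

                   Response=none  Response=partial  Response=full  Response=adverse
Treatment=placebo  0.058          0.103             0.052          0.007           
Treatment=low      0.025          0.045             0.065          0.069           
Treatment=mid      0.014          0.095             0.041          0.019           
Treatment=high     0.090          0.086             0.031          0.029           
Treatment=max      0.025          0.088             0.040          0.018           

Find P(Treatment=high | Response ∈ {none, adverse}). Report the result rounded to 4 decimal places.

0.3362

P(Response=none) = 0.058 + 0.025 + 0.014 + 0.090 + 0.025 = 0.212.
P(Response=adverse) = 0.007 + 0.069 + 0.019 + 0.029 + 0.018 = 0.142.
P(Response ∈ {none, adverse}) = 0.212 + 0.142 = 0.354; P(Treatment=high, Response ∈ {none, adverse}) = 0.090 + 0.029 = 0.119.
P(Treatment=high | Response ∈ {none, adverse}) = 0.119/0.354 = 0.3362.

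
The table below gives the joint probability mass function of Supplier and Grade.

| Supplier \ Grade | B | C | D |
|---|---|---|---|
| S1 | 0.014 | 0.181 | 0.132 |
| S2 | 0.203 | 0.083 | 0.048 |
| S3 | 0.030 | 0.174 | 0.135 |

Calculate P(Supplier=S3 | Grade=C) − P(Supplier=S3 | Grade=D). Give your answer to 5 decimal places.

-0.03131

P(Grade=C) = 0.181 + 0.083 + 0.174 = 0.438; P(Supplier=S3 | Grade=C) = 0.174/0.438 = 0.397260.
P(Grade=D) = 0.132 + 0.048 + 0.135 = 0.315; P(Supplier=S3 | Grade=D) = 0.135/0.315 = 0.428571.
Difference = -0.03131.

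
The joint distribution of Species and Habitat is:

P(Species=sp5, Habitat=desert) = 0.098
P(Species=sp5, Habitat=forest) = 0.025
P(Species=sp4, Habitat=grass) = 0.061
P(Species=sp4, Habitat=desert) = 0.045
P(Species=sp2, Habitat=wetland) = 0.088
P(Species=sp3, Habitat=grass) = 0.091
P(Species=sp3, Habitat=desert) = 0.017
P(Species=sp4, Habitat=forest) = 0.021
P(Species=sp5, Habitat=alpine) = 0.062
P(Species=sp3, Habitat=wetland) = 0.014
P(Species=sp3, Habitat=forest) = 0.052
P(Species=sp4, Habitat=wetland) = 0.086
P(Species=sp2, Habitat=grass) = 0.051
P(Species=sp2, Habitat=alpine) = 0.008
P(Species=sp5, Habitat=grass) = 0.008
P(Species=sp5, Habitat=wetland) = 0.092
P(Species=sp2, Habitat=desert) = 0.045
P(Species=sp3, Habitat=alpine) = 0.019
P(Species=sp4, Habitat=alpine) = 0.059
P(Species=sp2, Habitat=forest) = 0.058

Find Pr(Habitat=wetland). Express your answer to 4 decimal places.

0.2800

P(Habitat=wetland) = 0.088 + 0.014 + 0.086 + 0.092 = 0.280.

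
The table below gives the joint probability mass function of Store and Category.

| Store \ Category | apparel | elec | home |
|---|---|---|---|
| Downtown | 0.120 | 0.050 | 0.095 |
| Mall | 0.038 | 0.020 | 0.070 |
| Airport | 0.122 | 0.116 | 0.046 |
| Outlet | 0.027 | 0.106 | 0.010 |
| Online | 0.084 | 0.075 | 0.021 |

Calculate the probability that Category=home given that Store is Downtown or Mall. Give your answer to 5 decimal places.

0.41985

P(Store=Downtown) = 0.120 + 0.050 + 0.095 = 0.265.
P(Store=Mall) = 0.038 + 0.020 + 0.070 = 0.128.
P(Store ∈ {Downtown, Mall}) = 0.265 + 0.128 = 0.393; P(Category=home, Store ∈ {Downtown, Mall}) = 0.095 + 0.070 = 0.165.
P(Category=home | Store ∈ {Downtown, Mall}) = 0.165/0.393 = 0.41985.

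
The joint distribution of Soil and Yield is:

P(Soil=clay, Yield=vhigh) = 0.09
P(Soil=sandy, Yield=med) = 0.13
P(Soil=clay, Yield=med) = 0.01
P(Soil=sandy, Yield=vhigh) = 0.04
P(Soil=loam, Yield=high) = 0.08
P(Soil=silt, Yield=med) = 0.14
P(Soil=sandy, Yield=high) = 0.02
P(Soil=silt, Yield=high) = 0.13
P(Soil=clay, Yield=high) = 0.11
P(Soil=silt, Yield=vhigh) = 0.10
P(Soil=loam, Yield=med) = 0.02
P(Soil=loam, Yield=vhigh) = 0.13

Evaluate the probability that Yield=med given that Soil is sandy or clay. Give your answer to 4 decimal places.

0.3500

P(Soil=sandy) = 0.13 + 0.02 + 0.04 = 0.19.
P(Soil=clay) = 0.01 + 0.11 + 0.09 = 0.21.
P(Soil ∈ {sandy, clay}) = 0.19 + 0.21 = 0.40; P(Yield=med, Soil ∈ {sandy, clay}) = 0.13 + 0.01 = 0.14.
P(Yield=med | Soil ∈ {sandy, clay}) = 0.14/0.40 = 0.3500.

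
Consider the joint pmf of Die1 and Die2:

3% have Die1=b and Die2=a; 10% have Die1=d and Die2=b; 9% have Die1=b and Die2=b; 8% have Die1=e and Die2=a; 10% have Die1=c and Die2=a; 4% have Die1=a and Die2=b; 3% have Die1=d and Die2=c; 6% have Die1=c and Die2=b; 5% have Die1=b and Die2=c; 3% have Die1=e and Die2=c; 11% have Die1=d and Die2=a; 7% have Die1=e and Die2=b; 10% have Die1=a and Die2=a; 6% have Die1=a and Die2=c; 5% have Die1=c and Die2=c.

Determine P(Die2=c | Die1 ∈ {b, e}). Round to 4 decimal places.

P(Die1=b) = 0.03 + 0.09 + 0.05 = 0.17.
P(Die1=e) = 0.08 + 0.07 + 0.03 = 0.18.
P(Die1 ∈ {b, e}) = 0.17 + 0.18 = 0.35; P(Die2=c, Die1 ∈ {b, e}) = 0.05 + 0.03 = 0.08.
P(Die2=c | Die1 ∈ {b, e}) = 0.08/0.35 = 0.2286.

0.2286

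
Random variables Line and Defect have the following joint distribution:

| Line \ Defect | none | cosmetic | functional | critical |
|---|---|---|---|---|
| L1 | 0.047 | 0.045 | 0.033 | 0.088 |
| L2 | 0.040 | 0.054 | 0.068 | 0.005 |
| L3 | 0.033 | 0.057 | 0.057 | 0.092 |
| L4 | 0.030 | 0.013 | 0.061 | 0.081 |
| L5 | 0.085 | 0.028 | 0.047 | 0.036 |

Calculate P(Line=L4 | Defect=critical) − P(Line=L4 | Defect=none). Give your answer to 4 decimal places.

P(Defect=critical) = 0.088 + 0.005 + 0.092 + 0.081 + 0.036 = 0.302; P(Line=L4 | Defect=critical) = 0.081/0.302 = 0.26821.
P(Defect=none) = 0.047 + 0.040 + 0.033 + 0.030 + 0.085 = 0.235; P(Line=L4 | Defect=none) = 0.030/0.235 = 0.12766.
Difference = 0.1406.

0.1406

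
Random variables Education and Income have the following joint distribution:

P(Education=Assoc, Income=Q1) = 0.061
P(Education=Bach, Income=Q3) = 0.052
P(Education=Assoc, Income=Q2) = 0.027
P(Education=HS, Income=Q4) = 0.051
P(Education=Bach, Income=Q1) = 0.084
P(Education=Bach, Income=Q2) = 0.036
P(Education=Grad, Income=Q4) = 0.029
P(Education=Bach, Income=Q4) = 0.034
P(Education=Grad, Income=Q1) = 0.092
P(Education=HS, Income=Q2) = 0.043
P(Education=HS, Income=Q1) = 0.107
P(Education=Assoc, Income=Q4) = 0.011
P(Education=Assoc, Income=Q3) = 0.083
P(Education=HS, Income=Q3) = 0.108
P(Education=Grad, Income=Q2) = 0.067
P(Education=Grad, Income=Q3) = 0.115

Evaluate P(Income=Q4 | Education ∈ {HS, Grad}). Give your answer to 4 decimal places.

0.1307

P(Education=HS) = 0.107 + 0.043 + 0.108 + 0.051 = 0.309.
P(Education=Grad) = 0.092 + 0.067 + 0.115 + 0.029 = 0.303.
P(Education ∈ {HS, Grad}) = 0.309 + 0.303 = 0.612; P(Income=Q4, Education ∈ {HS, Grad}) = 0.051 + 0.029 = 0.080.
P(Income=Q4 | Education ∈ {HS, Grad}) = 0.080/0.612 = 0.1307.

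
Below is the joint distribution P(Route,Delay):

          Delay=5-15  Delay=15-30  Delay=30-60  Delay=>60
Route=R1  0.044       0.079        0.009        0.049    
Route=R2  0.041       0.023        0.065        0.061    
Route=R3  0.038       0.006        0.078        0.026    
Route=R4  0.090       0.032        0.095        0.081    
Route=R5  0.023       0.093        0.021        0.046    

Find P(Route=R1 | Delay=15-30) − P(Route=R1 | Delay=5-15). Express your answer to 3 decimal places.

P(Delay=15-30) = 0.079 + 0.023 + 0.006 + 0.032 + 0.093 = 0.233; P(Route=R1 | Delay=15-30) = 0.079/0.233 = 0.3391.
P(Delay=5-15) = 0.044 + 0.041 + 0.038 + 0.090 + 0.023 = 0.236; P(Route=R1 | Delay=5-15) = 0.044/0.236 = 0.1864.
Difference = 0.153.

0.153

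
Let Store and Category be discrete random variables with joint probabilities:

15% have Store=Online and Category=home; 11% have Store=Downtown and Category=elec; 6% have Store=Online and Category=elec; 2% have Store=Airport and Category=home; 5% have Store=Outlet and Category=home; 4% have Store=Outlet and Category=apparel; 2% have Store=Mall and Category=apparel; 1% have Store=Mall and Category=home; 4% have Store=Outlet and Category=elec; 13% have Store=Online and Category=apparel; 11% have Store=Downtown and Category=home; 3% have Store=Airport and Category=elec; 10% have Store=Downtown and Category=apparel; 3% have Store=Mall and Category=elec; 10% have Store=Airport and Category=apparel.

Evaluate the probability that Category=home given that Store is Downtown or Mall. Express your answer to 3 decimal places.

0.316

P(Store=Downtown) = 0.10 + 0.11 + 0.11 = 0.32.
P(Store=Mall) = 0.02 + 0.03 + 0.01 = 0.06.
P(Store ∈ {Downtown, Mall}) = 0.32 + 0.06 = 0.38; P(Category=home, Store ∈ {Downtown, Mall}) = 0.11 + 0.01 = 0.12.
P(Category=home | Store ∈ {Downtown, Mall}) = 0.12/0.38 = 0.316.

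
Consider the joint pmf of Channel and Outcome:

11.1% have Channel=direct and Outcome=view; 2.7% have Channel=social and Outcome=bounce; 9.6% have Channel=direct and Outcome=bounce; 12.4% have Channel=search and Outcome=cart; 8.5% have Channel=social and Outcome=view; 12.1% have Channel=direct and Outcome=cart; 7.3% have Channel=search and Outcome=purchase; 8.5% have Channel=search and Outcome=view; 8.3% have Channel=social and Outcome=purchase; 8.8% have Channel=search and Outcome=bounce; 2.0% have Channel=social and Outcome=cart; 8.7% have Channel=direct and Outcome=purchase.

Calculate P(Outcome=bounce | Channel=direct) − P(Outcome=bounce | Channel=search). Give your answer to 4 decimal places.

-0.0065

P(Channel=direct) = 0.096 + 0.111 + 0.121 + 0.087 = 0.415; P(Outcome=bounce | Channel=direct) = 0.096/0.415 = 0.23133.
P(Channel=search) = 0.088 + 0.085 + 0.124 + 0.073 = 0.370; P(Outcome=bounce | Channel=search) = 0.088/0.370 = 0.23784.
Difference = -0.0065.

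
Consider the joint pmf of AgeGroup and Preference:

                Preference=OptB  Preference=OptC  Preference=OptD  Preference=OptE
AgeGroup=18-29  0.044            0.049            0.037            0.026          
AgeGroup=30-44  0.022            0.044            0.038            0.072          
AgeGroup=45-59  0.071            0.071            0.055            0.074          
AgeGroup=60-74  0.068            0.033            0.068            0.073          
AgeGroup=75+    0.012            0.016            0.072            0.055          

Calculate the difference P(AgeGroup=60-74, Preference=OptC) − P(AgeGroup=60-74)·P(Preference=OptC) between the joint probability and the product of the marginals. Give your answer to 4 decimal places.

-0.0185

P(AgeGroup=60-74) = 0.068 + 0.033 + 0.068 + 0.073 = 0.242.
P(Preference=OptC) = 0.049 + 0.044 + 0.071 + 0.033 + 0.016 = 0.213.
P(AgeGroup=60-74, Preference=OptC) − P(AgeGroup=60-74)P(Preference=OptC) = 0.033 − 0.242×0.213 = -0.0185.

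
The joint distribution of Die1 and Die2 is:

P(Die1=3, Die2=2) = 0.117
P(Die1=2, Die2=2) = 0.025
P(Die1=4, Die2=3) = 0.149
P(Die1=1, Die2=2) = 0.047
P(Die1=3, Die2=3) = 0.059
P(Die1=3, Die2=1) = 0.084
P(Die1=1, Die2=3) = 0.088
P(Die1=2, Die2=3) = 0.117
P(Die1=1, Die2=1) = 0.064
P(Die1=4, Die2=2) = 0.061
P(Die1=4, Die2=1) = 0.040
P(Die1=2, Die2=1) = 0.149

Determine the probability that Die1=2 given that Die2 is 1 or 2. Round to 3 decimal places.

P(Die2=1) = 0.064 + 0.149 + 0.084 + 0.040 = 0.337.
P(Die2=2) = 0.047 + 0.025 + 0.117 + 0.061 = 0.250.
P(Die2 ∈ {1, 2}) = 0.337 + 0.250 = 0.587; P(Die1=2, Die2 ∈ {1, 2}) = 0.149 + 0.025 = 0.174.
P(Die1=2 | Die2 ∈ {1, 2}) = 0.174/0.587 = 0.296.

0.296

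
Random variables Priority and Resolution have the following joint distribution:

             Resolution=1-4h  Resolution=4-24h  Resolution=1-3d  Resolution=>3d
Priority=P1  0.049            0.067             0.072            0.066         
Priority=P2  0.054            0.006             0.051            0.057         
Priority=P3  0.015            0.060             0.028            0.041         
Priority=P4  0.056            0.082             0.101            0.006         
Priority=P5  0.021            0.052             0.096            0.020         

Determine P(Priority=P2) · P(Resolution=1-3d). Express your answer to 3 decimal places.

P(Priority=P2) = 0.054 + 0.006 + 0.051 + 0.057 = 0.168.
P(Resolution=1-3d) = 0.072 + 0.051 + 0.028 + 0.101 + 0.096 = 0.348.
Product: 0.168 × 0.348 = 0.058.

0.058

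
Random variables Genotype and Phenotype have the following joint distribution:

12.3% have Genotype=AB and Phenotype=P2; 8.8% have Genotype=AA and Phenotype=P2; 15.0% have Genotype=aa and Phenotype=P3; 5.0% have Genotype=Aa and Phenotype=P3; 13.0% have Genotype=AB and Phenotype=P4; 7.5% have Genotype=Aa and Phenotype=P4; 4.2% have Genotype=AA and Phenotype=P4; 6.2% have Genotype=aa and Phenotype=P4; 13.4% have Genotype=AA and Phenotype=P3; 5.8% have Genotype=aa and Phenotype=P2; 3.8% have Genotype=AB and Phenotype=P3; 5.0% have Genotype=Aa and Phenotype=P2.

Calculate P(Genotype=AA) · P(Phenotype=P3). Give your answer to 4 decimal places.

P(Genotype=AA) = 0.088 + 0.134 + 0.042 = 0.264.
P(Phenotype=P3) = 0.134 + 0.050 + 0.150 + 0.038 = 0.372.
Product: 0.264 × 0.372 = 0.0982.

0.0982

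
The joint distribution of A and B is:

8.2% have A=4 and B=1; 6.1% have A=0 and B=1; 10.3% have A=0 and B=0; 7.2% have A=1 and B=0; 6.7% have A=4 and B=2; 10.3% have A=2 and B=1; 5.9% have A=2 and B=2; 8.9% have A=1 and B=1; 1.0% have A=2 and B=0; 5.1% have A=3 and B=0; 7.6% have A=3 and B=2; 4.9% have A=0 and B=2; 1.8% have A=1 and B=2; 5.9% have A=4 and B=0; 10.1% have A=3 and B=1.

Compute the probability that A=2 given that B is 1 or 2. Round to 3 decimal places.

P(B=1) = 0.061 + 0.089 + 0.103 + 0.101 + 0.082 = 0.436.
P(B=2) = 0.049 + 0.018 + 0.059 + 0.076 + 0.067 = 0.269.
P(B ∈ {1, 2}) = 0.436 + 0.269 = 0.705; P(A=2, B ∈ {1, 2}) = 0.103 + 0.059 = 0.162.
P(A=2 | B ∈ {1, 2}) = 0.162/0.705 = 0.230.

0.230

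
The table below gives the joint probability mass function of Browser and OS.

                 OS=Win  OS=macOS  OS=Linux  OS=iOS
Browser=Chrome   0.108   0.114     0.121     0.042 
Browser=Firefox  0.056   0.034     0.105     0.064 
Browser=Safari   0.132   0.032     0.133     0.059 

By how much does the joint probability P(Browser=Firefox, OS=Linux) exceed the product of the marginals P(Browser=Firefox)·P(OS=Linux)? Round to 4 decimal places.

P(Browser=Firefox) = 0.056 + 0.034 + 0.105 + 0.064 = 0.259.
P(OS=Linux) = 0.121 + 0.105 + 0.133 = 0.359.
P(Browser=Firefox, OS=Linux) − P(Browser=Firefox)P(OS=Linux) = 0.105 − 0.259×0.359 = 0.0120.

0.0120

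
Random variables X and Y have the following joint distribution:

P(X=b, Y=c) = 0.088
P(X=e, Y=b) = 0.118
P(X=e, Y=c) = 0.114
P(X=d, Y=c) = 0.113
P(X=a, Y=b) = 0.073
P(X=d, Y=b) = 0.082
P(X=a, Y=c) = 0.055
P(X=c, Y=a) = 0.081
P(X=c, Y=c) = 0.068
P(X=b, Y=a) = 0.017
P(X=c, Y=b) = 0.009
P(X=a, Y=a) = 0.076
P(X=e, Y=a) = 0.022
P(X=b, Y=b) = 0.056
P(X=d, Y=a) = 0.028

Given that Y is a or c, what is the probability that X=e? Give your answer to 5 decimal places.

P(Y=a) = 0.076 + 0.017 + 0.081 + 0.028 + 0.022 = 0.224.
P(Y=c) = 0.055 + 0.088 + 0.068 + 0.113 + 0.114 = 0.438.
P(Y ∈ {a, c}) = 0.224 + 0.438 = 0.662; P(X=e, Y ∈ {a, c}) = 0.022 + 0.114 = 0.136.
P(X=e | Y ∈ {a, c}) = 0.136/0.662 = 0.20544.

0.20544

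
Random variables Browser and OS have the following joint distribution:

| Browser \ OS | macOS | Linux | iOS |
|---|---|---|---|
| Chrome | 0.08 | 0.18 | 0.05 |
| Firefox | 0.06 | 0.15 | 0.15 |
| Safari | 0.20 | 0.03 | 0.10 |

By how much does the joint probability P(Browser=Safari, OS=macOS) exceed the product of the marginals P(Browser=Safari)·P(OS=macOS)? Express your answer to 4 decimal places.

P(Browser=Safari) = 0.20 + 0.03 + 0.10 = 0.33.
P(OS=macOS) = 0.08 + 0.06 + 0.20 = 0.34.
P(Browser=Safari, OS=macOS) − P(Browser=Safari)P(OS=macOS) = 0.20 − 0.33×0.34 = 0.0878.

0.0878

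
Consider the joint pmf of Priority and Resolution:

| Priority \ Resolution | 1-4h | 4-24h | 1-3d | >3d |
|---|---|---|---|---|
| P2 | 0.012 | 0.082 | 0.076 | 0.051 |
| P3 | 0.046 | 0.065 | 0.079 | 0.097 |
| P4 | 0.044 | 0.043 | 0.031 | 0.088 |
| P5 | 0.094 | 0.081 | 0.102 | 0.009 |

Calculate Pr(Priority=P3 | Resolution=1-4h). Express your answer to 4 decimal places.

P(Resolution=1-4h) = 0.012 + 0.046 + 0.044 + 0.094 = 0.196.
P(Priority=P3 | Resolution=1-4h) = 0.046/0.196 = 0.2347.

0.2347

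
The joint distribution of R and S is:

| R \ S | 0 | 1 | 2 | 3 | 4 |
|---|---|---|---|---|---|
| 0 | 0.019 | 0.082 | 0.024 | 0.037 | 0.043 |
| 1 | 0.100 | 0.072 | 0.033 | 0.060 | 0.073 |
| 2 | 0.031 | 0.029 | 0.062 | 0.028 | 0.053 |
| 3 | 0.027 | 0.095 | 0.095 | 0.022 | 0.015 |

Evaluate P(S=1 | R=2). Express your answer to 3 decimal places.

P(R=2) = 0.031 + 0.029 + 0.062 + 0.028 + 0.053 = 0.203.
P(S=1 | R=2) = 0.029/0.203 = 0.143.

0.143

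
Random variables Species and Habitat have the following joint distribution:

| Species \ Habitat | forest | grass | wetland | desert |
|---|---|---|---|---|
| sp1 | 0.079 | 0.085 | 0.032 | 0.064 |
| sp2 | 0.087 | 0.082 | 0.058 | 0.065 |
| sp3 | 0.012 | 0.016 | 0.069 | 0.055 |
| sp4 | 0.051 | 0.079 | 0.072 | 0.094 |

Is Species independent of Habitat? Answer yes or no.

P(Species=sp3) = 0.152 and P(Habitat=wetland) = 0.231, so their product is 0.03511, but P(Species=sp3, Habitat=wetland) = 0.069. Since these differ, Species and Habitat are not independent.

no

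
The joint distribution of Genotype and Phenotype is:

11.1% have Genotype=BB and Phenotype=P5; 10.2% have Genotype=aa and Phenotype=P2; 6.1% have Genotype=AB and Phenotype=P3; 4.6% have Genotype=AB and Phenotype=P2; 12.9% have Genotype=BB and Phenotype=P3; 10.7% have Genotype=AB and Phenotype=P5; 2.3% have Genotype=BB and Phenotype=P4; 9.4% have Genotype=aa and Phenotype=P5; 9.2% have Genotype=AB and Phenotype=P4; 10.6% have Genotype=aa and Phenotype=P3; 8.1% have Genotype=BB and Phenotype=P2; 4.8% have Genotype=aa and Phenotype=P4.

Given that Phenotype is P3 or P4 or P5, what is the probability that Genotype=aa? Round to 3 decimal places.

0.322

P(Phenotype=P3) = 0.106 + 0.061 + 0.129 = 0.296.
P(Phenotype=P4) = 0.048 + 0.092 + 0.023 = 0.163.
P(Phenotype=P5) = 0.094 + 0.107 + 0.111 = 0.312.
P(Phenotype ∈ {P3, P4, P5}) = 0.296 + 0.163 + 0.312 = 0.771; P(Genotype=aa, Phenotype ∈ {P3, P4, P5}) = 0.106 + 0.048 + 0.094 = 0.248.
P(Genotype=aa | Phenotype ∈ {P3, P4, P5}) = 0.248/0.771 = 0.322.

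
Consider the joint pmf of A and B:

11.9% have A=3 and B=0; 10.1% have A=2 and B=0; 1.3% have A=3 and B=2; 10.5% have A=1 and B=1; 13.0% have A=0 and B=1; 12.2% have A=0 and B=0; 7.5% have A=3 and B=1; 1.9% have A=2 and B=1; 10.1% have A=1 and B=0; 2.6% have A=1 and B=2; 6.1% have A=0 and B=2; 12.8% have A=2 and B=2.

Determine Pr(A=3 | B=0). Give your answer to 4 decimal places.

0.2686

P(B=0) = 0.122 + 0.101 + 0.101 + 0.119 = 0.443.
P(A=3 | B=0) = 0.119/0.443 = 0.2686.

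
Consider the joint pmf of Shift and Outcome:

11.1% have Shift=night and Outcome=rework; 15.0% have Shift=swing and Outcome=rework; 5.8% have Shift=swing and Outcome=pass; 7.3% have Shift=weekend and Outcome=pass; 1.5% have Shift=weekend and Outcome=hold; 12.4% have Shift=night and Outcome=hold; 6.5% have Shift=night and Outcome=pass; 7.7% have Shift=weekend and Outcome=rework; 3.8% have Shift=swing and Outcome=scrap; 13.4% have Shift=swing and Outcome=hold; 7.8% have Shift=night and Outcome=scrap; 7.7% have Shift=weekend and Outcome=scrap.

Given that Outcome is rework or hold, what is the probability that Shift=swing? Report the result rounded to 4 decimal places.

P(Outcome=rework) = 0.150 + 0.111 + 0.077 = 0.338.
P(Outcome=hold) = 0.134 + 0.124 + 0.015 = 0.273.
P(Outcome ∈ {rework, hold}) = 0.338 + 0.273 = 0.611; P(Shift=swing, Outcome ∈ {rework, hold}) = 0.150 + 0.134 = 0.284.
P(Shift=swing | Outcome ∈ {rework, hold}) = 0.284/0.611 = 0.4648.

0.4648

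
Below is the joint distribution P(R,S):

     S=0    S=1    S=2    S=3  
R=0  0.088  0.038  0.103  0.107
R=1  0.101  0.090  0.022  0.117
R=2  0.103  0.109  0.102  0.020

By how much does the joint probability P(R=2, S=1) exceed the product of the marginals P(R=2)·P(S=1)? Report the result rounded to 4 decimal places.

0.0298

P(R=2) = 0.103 + 0.109 + 0.102 + 0.020 = 0.334.
P(S=1) = 0.038 + 0.090 + 0.109 = 0.237.
P(R=2, S=1) − P(R=2)P(S=1) = 0.109 − 0.334×0.237 = 0.0298.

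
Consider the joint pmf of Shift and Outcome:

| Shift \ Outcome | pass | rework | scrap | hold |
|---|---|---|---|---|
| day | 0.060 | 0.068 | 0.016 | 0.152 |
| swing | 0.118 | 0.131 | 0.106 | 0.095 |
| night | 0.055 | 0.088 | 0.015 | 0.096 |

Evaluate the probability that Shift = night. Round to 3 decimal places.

P(Shift=night) = 0.055 + 0.088 + 0.015 + 0.096 = 0.254.

0.254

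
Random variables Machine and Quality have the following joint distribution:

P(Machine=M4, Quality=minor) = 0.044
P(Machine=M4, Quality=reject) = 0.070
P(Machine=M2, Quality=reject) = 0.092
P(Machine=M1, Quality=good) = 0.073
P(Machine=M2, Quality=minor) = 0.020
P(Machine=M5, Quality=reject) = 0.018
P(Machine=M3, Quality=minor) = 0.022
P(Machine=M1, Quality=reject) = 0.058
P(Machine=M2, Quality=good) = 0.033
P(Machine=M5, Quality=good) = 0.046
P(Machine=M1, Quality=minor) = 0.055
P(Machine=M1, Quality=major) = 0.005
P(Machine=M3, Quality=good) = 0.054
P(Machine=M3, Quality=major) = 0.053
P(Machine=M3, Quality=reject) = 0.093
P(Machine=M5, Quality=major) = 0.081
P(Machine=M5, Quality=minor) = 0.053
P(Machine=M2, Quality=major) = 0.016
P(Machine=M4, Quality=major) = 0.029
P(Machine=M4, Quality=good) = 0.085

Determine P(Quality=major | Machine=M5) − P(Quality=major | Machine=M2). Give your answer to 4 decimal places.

P(Machine=M5) = 0.046 + 0.053 + 0.081 + 0.018 = 0.198; P(Quality=major | Machine=M5) = 0.081/0.198 = 0.40909.
P(Machine=M2) = 0.033 + 0.020 + 0.016 + 0.092 = 0.161; P(Quality=major | Machine=M2) = 0.016/0.161 = 0.09938.
Difference = 0.3097.

0.3097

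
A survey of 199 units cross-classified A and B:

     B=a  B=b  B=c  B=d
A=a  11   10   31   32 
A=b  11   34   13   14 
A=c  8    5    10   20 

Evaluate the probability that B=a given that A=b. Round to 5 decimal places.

Total with A=b: 11 + 34 + 13 + 14 = 72.
P(B=a | A=b) = 11/72 = 0.15278.

0.15278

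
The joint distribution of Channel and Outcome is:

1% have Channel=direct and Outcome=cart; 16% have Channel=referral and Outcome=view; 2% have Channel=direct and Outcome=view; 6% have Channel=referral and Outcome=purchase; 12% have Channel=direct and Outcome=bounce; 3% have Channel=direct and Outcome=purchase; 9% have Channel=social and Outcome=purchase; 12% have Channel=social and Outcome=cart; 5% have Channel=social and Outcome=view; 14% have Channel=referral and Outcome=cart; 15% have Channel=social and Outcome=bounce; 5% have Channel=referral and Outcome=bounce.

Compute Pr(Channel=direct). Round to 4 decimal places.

0.1800

P(Channel=direct) = 0.12 + 0.02 + 0.01 + 0.03 = 0.18.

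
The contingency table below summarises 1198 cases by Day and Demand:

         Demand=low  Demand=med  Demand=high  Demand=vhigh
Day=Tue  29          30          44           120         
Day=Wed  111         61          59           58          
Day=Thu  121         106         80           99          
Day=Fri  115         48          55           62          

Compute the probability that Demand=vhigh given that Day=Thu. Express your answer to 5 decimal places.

0.24384

Total with Day=Thu: 121 + 106 + 80 + 99 = 406.
P(Demand=vhigh | Day=Thu) = 99/406 = 0.24384.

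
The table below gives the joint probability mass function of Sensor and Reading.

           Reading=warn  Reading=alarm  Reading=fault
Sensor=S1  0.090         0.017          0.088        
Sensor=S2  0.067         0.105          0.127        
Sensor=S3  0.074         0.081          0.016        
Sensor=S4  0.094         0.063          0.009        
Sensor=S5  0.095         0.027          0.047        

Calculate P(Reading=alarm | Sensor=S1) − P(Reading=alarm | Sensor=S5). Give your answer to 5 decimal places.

P(Sensor=S1) = 0.090 + 0.017 + 0.088 = 0.195; P(Reading=alarm | Sensor=S1) = 0.017/0.195 = 0.087179.
P(Sensor=S5) = 0.095 + 0.027 + 0.047 = 0.169; P(Reading=alarm | Sensor=S5) = 0.027/0.169 = 0.159763.
Difference = -0.07258.

-0.07258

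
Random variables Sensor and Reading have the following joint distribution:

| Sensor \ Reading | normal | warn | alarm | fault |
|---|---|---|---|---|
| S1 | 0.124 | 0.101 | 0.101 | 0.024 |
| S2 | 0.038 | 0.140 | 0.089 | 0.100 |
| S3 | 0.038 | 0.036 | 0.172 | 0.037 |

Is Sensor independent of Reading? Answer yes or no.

no

P(Sensor=S3) = 0.283 and P(Reading=alarm) = 0.362, so their product is 0.10245, but P(Sensor=S3, Reading=alarm) = 0.172. Since these differ, Sensor and Reading are not independent.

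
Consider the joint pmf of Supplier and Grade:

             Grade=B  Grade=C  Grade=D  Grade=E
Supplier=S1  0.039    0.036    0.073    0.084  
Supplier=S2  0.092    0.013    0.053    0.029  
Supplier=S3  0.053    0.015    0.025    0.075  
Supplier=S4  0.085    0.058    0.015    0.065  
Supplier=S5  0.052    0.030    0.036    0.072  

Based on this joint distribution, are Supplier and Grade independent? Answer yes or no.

P(Supplier=S1) = 0.232 and P(Grade=B) = 0.321, so their product is 0.07447, but P(Supplier=S1, Grade=B) = 0.039. Since these differ, Supplier and Grade are not independent.

no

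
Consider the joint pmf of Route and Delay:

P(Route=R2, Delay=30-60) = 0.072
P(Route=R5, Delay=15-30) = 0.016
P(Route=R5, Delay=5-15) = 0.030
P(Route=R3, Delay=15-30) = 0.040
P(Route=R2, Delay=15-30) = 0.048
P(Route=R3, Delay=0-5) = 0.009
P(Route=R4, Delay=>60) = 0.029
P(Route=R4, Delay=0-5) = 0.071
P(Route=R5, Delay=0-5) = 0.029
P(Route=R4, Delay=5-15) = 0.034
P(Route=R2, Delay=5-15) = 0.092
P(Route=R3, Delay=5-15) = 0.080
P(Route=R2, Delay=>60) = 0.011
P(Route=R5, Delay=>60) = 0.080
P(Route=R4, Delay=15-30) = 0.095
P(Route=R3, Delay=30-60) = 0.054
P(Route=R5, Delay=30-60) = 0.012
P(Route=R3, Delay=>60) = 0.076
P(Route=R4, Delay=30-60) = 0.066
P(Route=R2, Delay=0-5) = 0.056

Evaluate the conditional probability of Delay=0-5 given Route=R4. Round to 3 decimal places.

0.241

P(Route=R4) = 0.071 + 0.034 + 0.095 + 0.066 + 0.029 = 0.295.
P(Delay=0-5 | Route=R4) = 0.071/0.295 = 0.241.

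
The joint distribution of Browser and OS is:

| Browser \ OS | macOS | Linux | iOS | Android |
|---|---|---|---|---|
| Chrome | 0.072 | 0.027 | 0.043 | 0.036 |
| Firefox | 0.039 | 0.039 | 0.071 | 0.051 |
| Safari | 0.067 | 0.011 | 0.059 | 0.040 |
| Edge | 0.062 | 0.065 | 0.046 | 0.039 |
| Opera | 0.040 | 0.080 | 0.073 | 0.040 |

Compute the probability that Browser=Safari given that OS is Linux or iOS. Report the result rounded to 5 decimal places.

P(OS=Linux) = 0.027 + 0.039 + 0.011 + 0.065 + 0.080 = 0.222.
P(OS=iOS) = 0.043 + 0.071 + 0.059 + 0.046 + 0.073 = 0.292.
P(OS ∈ {Linux, iOS}) = 0.222 + 0.292 = 0.514; P(Browser=Safari, OS ∈ {Linux, iOS}) = 0.011 + 0.059 = 0.070.
P(Browser=Safari | OS ∈ {Linux, iOS}) = 0.070/0.514 = 0.13619.

0.13619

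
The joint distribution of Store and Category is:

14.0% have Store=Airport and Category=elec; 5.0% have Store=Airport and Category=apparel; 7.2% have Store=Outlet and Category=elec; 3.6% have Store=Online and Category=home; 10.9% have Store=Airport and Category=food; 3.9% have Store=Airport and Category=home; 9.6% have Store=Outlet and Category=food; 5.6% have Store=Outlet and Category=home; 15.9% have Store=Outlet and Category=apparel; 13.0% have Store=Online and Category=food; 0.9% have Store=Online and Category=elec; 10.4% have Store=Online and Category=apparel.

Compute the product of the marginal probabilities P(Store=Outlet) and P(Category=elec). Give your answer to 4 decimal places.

P(Store=Outlet) = 0.096 + 0.159 + 0.072 + 0.056 = 0.383.
P(Category=elec) = 0.140 + 0.072 + 0.009 = 0.221.
Product: 0.383 × 0.221 = 0.0846.

0.0846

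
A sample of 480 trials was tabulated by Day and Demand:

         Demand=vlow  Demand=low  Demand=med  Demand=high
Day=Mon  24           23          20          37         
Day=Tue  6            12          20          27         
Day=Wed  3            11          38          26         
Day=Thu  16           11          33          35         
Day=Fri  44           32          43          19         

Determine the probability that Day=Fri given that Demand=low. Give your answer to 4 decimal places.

0.3596

Total with Demand=low: 23 + 12 + 11 + 11 + 32 = 89.
P(Day=Fri | Demand=low) = 32/89 = 0.3596.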